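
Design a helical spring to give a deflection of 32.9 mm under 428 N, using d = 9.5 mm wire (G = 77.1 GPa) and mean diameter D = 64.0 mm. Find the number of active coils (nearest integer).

23

Required rate k = F/δ = 428/32.9 = 13.009 N/mm
N_a = Gd⁴/(8D³k) = (77.1×10³ × 9.5⁴)/(8 × 64.0³ × 13.009)
    = 6.27984e+08 / 2.72821e+07 = 23.02 → 23 coils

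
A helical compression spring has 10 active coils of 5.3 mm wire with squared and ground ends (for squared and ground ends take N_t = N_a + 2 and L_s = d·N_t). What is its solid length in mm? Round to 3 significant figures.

squared and ground ends: N_t = N_a + 2 = 10 + 2 = 12
L_s = d·N_t = 5.3 × 12 = 63.6 mm

63.6 mm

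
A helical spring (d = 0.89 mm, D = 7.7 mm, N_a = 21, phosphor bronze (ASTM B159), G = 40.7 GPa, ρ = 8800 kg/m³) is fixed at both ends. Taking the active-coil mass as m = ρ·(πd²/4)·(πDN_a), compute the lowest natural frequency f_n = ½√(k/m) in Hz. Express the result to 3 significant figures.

k = Gd⁴/(8D³N_a) = (40.7×10³)(0.89⁴)/(8·7.7³·21) = 0.33295 N/mm = 332.95 N/m
Wire length L = πDN_a = π·7.7·21 = 508 mm
m = ρ·(πd²/4)·L = 8800 × 0.62211×10⁻⁶ m² × 0.508 m = 0.0027811 kg
f_n = ½√(k/m) = 0.5·√(332.95/0.0027811) = 0.5·√(1.1972e+05) = 173 Hz

173 Hz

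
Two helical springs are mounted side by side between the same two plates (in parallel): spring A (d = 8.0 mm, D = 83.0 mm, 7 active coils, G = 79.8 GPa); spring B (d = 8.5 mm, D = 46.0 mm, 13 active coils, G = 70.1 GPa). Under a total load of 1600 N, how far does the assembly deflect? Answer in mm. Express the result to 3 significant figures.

k_A = Gd⁴/(8D³N_a) = (79.8×10³)(8.0⁴)/(8·83.0³·7) = 10.208 N/mm
k_B = Gd⁴/(8D³N_a) = (70.1×10³)(8.5⁴)/(8·46.0³·13) = 36.148 N/mm
Parallel: k_eq = 10.208 + 36.148 = 46.356 N/mm
δ = F/k_eq = 1600/46.356 = 34.515 mm

34.5 mm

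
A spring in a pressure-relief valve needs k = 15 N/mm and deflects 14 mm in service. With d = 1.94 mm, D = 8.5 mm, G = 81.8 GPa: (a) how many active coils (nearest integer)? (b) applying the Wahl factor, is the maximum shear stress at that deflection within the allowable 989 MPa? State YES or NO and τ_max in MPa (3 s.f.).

(a) 16 coils; (b) YES, τ_max = 833 MPa

N_a = Gd⁴/(8D³k) = (81.8×10³)(1.94⁴)/(8·8.5³·15) = 15.72 → N_a = 16
Actual rate k = Gd⁴/(8D³·16) = 14.74 N/mm
Working load F = kδ = 14.74·14 = 206.36 N
C = 8.5/1.94 = 4.3814; K_W = (4C−1)/(4C−4)+0.615/C = 1.3622
τ_max = K_W·8FD/(πd³) = 1.3622·611.75 = 833.31 MPa
τ_max ≤ 989 MPa → acceptable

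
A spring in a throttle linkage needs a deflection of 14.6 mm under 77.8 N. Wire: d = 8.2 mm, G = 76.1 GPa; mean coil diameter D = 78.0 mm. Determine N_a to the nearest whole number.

17

Required rate k = F/δ = 77.8/14.6 = 5.3288 N/mm
N_a = Gd⁴/(8D³k) = (76.1×10³ × 8.2⁴)/(8 × 78.0³ × 5.3288)
    = 3.44065e+08 / 2.02302e+07 = 17.01 → 17 coils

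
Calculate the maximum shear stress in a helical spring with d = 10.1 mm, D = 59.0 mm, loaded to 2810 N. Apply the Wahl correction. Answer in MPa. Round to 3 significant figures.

516 MPa

Spring index C = D/d = 59.0/10.1 = 5.8416
K_W = (4C−1)/(4C−4) + 0.615/C = 22.366/19.366 + 0.1053 = 1.2602
τ₀ = 8FD/(πd³) = 8·2810·59.0/(π·10.1³) = 1.32632e+06/3236.8 = 409.76 MPa
τ_max = K·τ₀ = 1.2602 × 409.76 = 516.38 MPa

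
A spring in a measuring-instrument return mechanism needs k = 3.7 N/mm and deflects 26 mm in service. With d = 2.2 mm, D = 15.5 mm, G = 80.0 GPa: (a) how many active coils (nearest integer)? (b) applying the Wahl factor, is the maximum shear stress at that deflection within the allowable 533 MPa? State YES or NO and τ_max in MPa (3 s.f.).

N_a = Gd⁴/(8D³k) = (80.0×10³)(2.2⁴)/(8·15.5³·3.7) = 17 → N_a = 17
Actual rate k = Gd⁴/(8D³·17) = 3.7004 N/mm
Working load F = kδ = 3.7004·26 = 96.21 N
C = 15.5/2.2 = 7.0455; K_W = (4C−1)/(4C−4)+0.615/C = 1.2114
τ_max = K_W·8FD/(πd³) = 1.2114·356.63 = 432.01 MPa
τ_max ≤ 533 MPa → acceptable

(a) 17 coils; (b) YES, τ_max = 432 MPa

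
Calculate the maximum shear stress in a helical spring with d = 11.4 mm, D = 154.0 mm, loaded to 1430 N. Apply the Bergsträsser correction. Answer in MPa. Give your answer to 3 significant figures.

416 MPa

Spring index C = D/d = 154.0/11.4 = 13.5088
K_B = (4C+2)/(4C−3) = 56.035/51.035 = 1.0980
τ₀ = 8FD/(πd³) = 8·1430·154.0/(π·11.4³) = 1.76176e+06/4654.4 = 378.51 MPa
τ_max = K·τ₀ = 1.0980 × 378.51 = 415.6 MPa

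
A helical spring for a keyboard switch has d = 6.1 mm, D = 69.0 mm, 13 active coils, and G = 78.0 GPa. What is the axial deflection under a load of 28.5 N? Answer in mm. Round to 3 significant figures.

9.02 mm

k = Gd⁴/(8D³N_a) = (78.0×10³)(6.1⁴)/(8·69.0³·13) = 3.1611 N/mm
δ = F/k = 28.5 / 3.1611 = 9.016 mm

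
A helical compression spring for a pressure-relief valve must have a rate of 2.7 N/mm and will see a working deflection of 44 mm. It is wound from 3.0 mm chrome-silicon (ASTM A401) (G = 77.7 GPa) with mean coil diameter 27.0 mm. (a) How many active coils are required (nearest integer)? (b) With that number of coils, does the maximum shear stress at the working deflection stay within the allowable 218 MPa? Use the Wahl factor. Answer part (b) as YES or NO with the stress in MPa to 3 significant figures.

(a) 15 coils; (b) NO, τ_max = 347 MPa

N_a = Gd⁴/(8D³k) = (77.7×10³)(3.0⁴)/(8·27.0³·2.7) = 14.8 → N_a = 15
Actual rate k = Gd⁴/(8D³·15) = 2.6646 N/mm
Working load F = kδ = 2.6646·44 = 117.24 N
C = 27.0/3.0 = 9.0000; K_W = (4C−1)/(4C−4)+0.615/C = 1.1621
τ_max = K_W·8FD/(πd³) = 1.1621·298.56 = 346.95 MPa
τ_max > 218 MPa → exceeds allowable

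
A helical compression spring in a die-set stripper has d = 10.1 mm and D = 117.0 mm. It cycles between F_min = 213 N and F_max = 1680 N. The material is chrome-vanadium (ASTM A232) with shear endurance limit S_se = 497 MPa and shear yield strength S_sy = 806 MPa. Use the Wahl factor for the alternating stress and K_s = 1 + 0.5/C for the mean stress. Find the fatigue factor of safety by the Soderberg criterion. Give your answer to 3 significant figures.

1.20

C = D/d = 117.0/10.1 = 11.5842; K_W = (4C−1)/(4C−4)+0.615/C = 1.1240; K_s = 1+0.5/C = 1.0432
F_a = (F_max−F_min)/2 = 733.5 N; F_m = (F_max+F_min)/2 = 946.5 N
τ_a = K_W·8F_aD/(πd³) = 1.1240 × 212.11 = 238.4 MPa
τ_m = K_s·8F_mD/(πd³) = 1.0432 × 273.7 = 285.52 MPa
Soderberg: 1/n_f = τ_a/S_se + τ_m/S_sy = 238.4/497 + 285.52/806 = 0.47968 + 0.35424 = 0.83392
n_f = 1/0.83392 = 1.199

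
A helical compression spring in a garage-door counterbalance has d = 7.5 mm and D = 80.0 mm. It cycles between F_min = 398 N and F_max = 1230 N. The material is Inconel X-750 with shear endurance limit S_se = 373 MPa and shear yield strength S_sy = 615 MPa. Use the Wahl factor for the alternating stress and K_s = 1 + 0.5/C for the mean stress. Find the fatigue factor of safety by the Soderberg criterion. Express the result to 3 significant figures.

0.781

C = D/d = 80.0/7.5 = 10.6667; K_W = (4C−1)/(4C−4)+0.615/C = 1.1352; K_s = 1+0.5/C = 1.0469
F_a = (F_max−F_min)/2 = 416 N; F_m = (F_max+F_min)/2 = 814 N
τ_a = K_W·8F_aD/(πd³) = 1.1352 × 200.88 = 228.05 MPa
τ_m = K_s·8F_mD/(πd³) = 1.0469 × 393.07 = 411.5 MPa
Soderberg: 1/n_f = τ_a/S_se + τ_m/S_sy = 228.05/373 + 411.5/615 = 0.61139 + 0.66910 = 1.2805
n_f = 1/1.2805 = 0.781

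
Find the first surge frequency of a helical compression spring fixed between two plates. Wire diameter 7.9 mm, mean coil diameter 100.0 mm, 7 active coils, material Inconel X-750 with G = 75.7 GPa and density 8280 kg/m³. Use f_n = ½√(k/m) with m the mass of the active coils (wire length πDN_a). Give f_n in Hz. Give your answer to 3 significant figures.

k = Gd⁴/(8D³N_a) = (75.7×10³)(7.9⁴)/(8·100.0³·7) = 5.2652 N/mm = 5265.2 N/m
Wire length L = πDN_a = π·100.0·7 = 2199.1 mm
m = ρ·(πd²/4)·L = 8280 × 49.017×10⁻⁶ m² × 2.1991 m = 0.89253 kg
f_n = ½√(k/m) = 0.5·√(5265.2/0.89253) = 0.5·√(5899.2) = 38.403 Hz

38.4 Hz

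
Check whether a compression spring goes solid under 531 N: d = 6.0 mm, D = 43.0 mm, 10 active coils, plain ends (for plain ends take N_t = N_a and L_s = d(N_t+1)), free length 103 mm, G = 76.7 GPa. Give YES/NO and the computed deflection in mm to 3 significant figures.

k = Gd⁴/(8D³N_a) = (76.7×10³)(6.0⁴)/(8·43.0³·10) = 15.628 N/mm
N_t = 10; L_s = 6.0·11 = 66 mm; δ_solid = L₀ − L_s = 103 − 66 = 37 mm
δ = F/k = 531/15.628 = 33.977 mm
δ < δ_solid → spring does not go solid

NO, δ = 34.0 mm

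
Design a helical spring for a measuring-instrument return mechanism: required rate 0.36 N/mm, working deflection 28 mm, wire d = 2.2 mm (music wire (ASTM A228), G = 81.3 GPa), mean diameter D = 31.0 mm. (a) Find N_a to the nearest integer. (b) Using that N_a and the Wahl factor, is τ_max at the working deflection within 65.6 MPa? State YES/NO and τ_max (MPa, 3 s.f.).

N_a = Gd⁴/(8D³k) = (81.3×10³)(2.2⁴)/(8·31.0³·0.36) = 22.2 → N_a = 22
Actual rate k = Gd⁴/(8D³·22) = 0.36323 N/mm
Working load F = kδ = 0.36323·28 = 10.17 N
C = 31.0/2.2 = 14.0909; K_W = (4C−1)/(4C−4)+0.615/C = 1.1009
τ_max = K_W·8FD/(πd³) = 1.1009·75.401 = 83.011 MPa
τ_max > 65.6 MPa → exceeds allowable

(a) 22 coils; (b) NO, τ_max = 83.0 MPa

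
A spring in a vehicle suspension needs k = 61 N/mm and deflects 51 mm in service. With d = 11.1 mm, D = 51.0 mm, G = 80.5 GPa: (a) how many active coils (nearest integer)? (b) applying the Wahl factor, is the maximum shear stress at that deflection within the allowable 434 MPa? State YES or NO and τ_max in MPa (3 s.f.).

(a) 19 coils; (b) YES, τ_max = 394 MPa

N_a = Gd⁴/(8D³k) = (80.5×10³)(11.1⁴)/(8·51.0³·61) = 18.88 → N_a = 19
Actual rate k = Gd⁴/(8D³·19) = 60.609 N/mm
Working load F = kδ = 60.609·51 = 3091 N
C = 51.0/11.1 = 4.5946; K_W = (4C−1)/(4C−4)+0.615/C = 1.3425
τ_max = K_W·8FD/(πd³) = 1.3425·293.53 = 394.06 MPa
τ_max ≤ 434 MPa → acceptable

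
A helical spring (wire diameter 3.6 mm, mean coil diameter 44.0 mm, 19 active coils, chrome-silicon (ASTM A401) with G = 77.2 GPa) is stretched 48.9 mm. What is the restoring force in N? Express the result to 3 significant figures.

49.0 N

k = Gd⁴/(8D³N_a) = (77.2×10³)(3.6⁴)/(8·44.0³·19) = 1.0014 N/mm
F = k·δ = 1.0014 × 48.9 = 48.971 N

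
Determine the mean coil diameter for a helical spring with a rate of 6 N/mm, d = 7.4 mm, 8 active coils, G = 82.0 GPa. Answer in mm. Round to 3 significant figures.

86.2 mm

D = (Gd⁴/(8N_a·k))^(1/3) = (82.0×10³·7.4⁴/(8·8·6))^(1/3)
  = (640338)^(1/3) = 86.1926 mm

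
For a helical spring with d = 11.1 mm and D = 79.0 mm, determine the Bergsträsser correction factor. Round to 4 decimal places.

C = D/d = 79.0/11.1 = 7.1171
K_B = (4C+2)/(4C−3) = 30.468/25.468 = 1.1963

1.1963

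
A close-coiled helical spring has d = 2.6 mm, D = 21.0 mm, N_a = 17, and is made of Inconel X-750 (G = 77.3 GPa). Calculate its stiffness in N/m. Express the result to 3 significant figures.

2800 N/m

k = Gd⁴/(8D³N_a) = (77.3×10³ × 2.6⁴) / (8 × 21.0³ × 17)
  = 3.53242e+06 / 1.2595e+06 = 2.8046 N/mm = 2804.6 N/m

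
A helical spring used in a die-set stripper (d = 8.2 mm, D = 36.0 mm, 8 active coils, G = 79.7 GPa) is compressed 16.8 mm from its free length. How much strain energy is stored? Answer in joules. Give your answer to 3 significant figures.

17.0 J

k = Gd⁴/(8D³N_a) = (79.7×10³)(8.2⁴)/(8·36.0³·8) = 120.68 N/mm
U = ½kδ² = 0.5 × 120.68 × 16.8² = 17030 N·mm = 17.03 J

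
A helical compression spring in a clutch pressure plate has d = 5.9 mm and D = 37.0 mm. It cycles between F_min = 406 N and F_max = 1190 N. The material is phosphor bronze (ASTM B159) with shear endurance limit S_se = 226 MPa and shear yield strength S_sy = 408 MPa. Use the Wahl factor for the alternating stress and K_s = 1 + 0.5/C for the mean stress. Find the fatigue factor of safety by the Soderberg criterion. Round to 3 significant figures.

C = D/d = 37.0/5.9 = 6.2712; K_W = (4C−1)/(4C−4)+0.615/C = 1.2404; K_s = 1+0.5/C = 1.0797
F_a = (F_max−F_min)/2 = 392 N; F_m = (F_max+F_min)/2 = 798 N
τ_a = K_W·8F_aD/(πd³) = 1.2404 × 179.83 = 223.06 MPa
τ_m = K_s·8F_mD/(πd³) = 1.0797 × 366.09 = 395.28 MPa
Soderberg: 1/n_f = τ_a/S_se + τ_m/S_sy = 223.06/226 + 395.28/408 = 0.98698 + 0.96882 = 1.9558
n_f = 1/1.9558 = 0.5113

0.511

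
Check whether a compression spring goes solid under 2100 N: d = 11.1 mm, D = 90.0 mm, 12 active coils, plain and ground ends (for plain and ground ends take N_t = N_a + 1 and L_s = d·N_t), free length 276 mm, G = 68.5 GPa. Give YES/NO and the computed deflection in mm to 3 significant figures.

YES, δ = 141 mm

k = Gd⁴/(8D³N_a) = (68.5×10³)(11.1⁴)/(8·90.0³·12) = 14.859 N/mm
N_t = 13; L_s = 11.1·13 = 144.3 mm; δ_solid = L₀ − L_s = 276 − 144.3 = 131.7 mm
δ = F/k = 2100/14.859 = 141.33 mm
δ ≥ δ_solid → spring goes solid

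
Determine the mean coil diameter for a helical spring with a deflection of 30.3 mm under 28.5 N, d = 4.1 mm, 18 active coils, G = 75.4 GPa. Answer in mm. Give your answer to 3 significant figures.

54.0 mm

Required rate k = F/δ = 28.5/30.3 = 0.94059 N/mm
D = (Gd⁴/(8N_a·k))^(1/3) = (75.4×10³·4.1⁴/(8·18·0.94059))^(1/3)
  = (157305)^(1/3) = 53.9818 mm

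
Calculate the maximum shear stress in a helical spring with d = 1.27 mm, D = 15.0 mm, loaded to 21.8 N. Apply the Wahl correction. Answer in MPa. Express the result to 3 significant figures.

Spring index C = D/d = 15.0/1.27 = 11.8110
K_W = (4C−1)/(4C−4) + 0.615/C = 46.244/43.244 + 0.0521 = 1.1214
τ₀ = 8FD/(πd³) = 8·21.8·15.0/(π·1.27³) = 2616/6.4352 = 406.52 MPa
τ_max = K·τ₀ = 1.1214 × 406.52 = 455.88 MPa

456 MPa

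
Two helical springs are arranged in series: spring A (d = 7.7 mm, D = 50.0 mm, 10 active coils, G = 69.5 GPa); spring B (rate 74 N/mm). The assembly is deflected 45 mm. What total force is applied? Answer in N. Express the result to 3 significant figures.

k_A = Gd⁴/(8D³N_a) = (69.5×10³)(7.7⁴)/(8·50.0³·10) = 24.431 N/mm
Series: 1/k_eq = 1/24.431 + 1/74 = 0.054445; k_eq = 18.367 N/mm
F = k_eq·δ = 18.367·45 = 826.53 N

827 N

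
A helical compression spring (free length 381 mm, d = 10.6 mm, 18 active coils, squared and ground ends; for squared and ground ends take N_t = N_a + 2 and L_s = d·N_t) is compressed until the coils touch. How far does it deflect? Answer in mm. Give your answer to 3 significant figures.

169 mm

N_t = 20; L_s = 10.6·20 = 212 mm
δ_solid = L₀ − L_s = 381 − 212 = 169 mm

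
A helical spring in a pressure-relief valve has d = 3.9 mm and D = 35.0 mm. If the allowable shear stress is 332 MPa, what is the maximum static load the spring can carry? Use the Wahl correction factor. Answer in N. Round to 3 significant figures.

190 N

C = D/d = 35.0/3.9 = 8.9744
K_W = (4C−1)/(4C−4) + 0.615/C = 34.897/31.897 + 0.0685 = 1.1626
τ_max = K·8FD/(πd³) → F_max = τ_allow·πd³/(8DK)
F_max = 332·π·3.9³/(8·35.0·1.1626) = 61870/325.52 = 190.06 N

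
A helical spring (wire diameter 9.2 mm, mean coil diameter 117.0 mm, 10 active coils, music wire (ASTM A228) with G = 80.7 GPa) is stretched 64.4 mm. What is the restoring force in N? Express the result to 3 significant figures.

291 N

k = Gd⁴/(8D³N_a) = (80.7×10³)(9.2⁴)/(8·117.0³·10) = 4.5121 N/mm
F = k·δ = 4.5121 × 64.4 = 290.58 N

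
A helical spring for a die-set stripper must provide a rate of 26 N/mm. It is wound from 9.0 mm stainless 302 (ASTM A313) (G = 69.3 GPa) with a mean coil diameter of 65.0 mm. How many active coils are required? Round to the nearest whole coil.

N_a = Gd⁴/(8D³k) = (69.3×10³ × 9.0⁴)/(8 × 65.0³ × 26)
    = 4.54677e+08 / 5.7122e+07 = 7.96 → 8 coils

8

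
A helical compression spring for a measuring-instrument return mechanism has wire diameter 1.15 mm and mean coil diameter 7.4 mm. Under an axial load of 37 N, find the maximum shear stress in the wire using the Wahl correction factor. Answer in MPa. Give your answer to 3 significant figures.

Spring index C = D/d = 7.4/1.15 = 6.4348
K_W = (4C−1)/(4C−4) + 0.615/C = 24.739/21.739 + 0.0956 = 1.2336
τ₀ = 8FD/(πd³) = 8·37·7.4/(π·1.15³) = 2190.4/4.778 = 458.44 MPa
τ_max = K·τ₀ = 1.2336 × 458.44 = 565.52 MPa

566 MPa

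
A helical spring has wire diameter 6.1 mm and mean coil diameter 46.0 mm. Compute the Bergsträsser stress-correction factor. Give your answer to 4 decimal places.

C = D/d = 46.0/6.1 = 7.5410
K_B = (4C+2)/(4C−3) = 32.164/27.164 = 1.1841

1.1841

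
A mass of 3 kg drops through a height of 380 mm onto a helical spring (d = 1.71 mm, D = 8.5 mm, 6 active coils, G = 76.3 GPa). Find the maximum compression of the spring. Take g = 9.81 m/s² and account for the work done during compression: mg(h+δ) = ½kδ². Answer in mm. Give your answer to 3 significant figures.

k = Gd⁴/(8D³N_a) = (76.3×10³)(1.71⁴)/(8·8.5³·6) = 22.132 N/mm
W = mg = 3 × 9.81 = 29.43 N
½kδ² − Wδ − Wh = 0 → δ = (W + √(W² + 2kWh))/k
δ = (29.43 + √(866.12 + 495011))/22.132 = (29.43 + 704.19)/22.132 = 33.148 mm

33.1 mm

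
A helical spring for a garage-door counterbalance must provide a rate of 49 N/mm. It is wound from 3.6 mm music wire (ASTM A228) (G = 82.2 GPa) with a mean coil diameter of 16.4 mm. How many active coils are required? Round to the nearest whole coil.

N_a = Gd⁴/(8D³k) = (82.2×10³ × 3.6⁴)/(8 × 16.4³ × 49)
    = 1.38064e+07 / 1.72909e+06 = 7.985 → 8 coils

8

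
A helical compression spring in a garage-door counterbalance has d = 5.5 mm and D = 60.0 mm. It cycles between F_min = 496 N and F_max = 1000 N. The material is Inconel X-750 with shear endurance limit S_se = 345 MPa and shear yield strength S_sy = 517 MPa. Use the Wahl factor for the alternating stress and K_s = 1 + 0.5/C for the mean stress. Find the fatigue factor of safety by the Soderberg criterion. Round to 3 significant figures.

C = D/d = 60.0/5.5 = 10.9091; K_W = (4C−1)/(4C−4)+0.615/C = 1.1321; K_s = 1+0.5/C = 1.0458
F_a = (F_max−F_min)/2 = 252 N; F_m = (F_max+F_min)/2 = 748 N
τ_a = K_W·8F_aD/(πd³) = 1.1321 × 231.42 = 261.98 MPa
τ_m = K_s·8F_mD/(πd³) = 1.0458 × 686.92 = 718.4 MPa
Soderberg: 1/n_f = τ_a/S_se + τ_m/S_sy = 261.98/345 + 718.4/517 = 0.75937 + 1.38956 = 2.1489
n_f = 1/2.1489 = 0.4653

0.465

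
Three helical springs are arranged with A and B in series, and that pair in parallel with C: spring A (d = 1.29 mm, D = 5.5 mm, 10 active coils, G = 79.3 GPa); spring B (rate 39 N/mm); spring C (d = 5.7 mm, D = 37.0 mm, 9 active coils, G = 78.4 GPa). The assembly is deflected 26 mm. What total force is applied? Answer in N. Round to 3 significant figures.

k_A = Gd⁴/(8D³N_a) = (79.3×10³)(1.29⁴)/(8·5.5³·10) = 16.499 N/mm
k_C = Gd⁴/(8D³N_a) = (78.4×10³)(5.7⁴)/(8·37.0³·9) = 22.692 N/mm
Springs A,B series: k_AB = 1/(1/16.499+1/39) = 11.594 N/mm; parallel with C: k_eq = 11.594+22.692 = 34.286 N/mm
F = k_eq·δ = 34.286·26 = 891.44 N

891 N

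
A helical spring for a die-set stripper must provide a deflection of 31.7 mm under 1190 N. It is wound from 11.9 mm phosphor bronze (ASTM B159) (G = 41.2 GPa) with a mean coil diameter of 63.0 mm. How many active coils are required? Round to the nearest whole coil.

11

Required rate k = F/δ = 1190/31.7 = 37.539 N/mm
N_a = Gd⁴/(8D³k) = (41.2×10³ × 11.9⁴)/(8 × 63.0³ × 37.539)
    = 8.262e+08 / 7.5093e+07 = 11 → 11 coils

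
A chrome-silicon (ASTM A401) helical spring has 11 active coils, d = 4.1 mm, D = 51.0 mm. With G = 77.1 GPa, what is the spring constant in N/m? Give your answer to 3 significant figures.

1870 N/m

k = Gd⁴/(8D³N_a) = (77.1×10³ × 4.1⁴) / (8 × 51.0³ × 11)
  = 2.17866e+07 / 1.16733e+07 = 1.8664 N/mm = 1866.4 N/m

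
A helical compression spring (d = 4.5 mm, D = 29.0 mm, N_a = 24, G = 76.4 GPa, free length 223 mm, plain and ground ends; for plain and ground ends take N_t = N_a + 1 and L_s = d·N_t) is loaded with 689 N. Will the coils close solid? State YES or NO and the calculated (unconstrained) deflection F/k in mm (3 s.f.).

k = Gd⁴/(8D³N_a) = (76.4×10³)(4.5⁴)/(8·29.0³·24) = 6.6903 N/mm
N_t = 25; L_s = 4.5·25 = 112.5 mm; δ_solid = L₀ − L_s = 223 − 112.5 = 110.5 mm
δ = F/k = 689/6.6903 = 102.98 mm
δ < δ_solid → spring does not go solid

NO, δ = 103 mm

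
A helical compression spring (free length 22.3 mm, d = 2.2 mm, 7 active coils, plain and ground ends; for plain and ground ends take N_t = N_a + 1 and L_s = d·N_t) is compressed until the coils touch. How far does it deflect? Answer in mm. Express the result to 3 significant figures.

N_t = 8; L_s = 2.2·8 = 17.6 mm
δ_solid = L₀ − L_s = 22.3 − 17.6 = 4.7 mm

4.70 mm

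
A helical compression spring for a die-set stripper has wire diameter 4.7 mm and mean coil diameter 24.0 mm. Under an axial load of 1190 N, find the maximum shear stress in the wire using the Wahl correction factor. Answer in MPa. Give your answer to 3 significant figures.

913 MPa

Spring index C = D/d = 24.0/4.7 = 5.1064
K_W = (4C−1)/(4C−4) + 0.615/C = 19.426/16.426 + 0.1204 = 1.3031
τ₀ = 8FD/(πd³) = 8·1190·24.0/(π·4.7³) = 228480/326.17 = 700.49 MPa
τ_max = K·τ₀ = 1.3031 × 700.49 = 912.8 MPa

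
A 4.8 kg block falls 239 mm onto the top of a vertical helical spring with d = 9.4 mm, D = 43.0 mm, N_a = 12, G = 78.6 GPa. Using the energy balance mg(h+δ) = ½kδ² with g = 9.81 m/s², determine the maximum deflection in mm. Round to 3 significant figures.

17.3 mm

k = Gd⁴/(8D³N_a) = (78.6×10³)(9.4⁴)/(8·43.0³·12) = 80.4 N/mm
W = mg = 4.8 × 9.81 = 47.088 N
½kδ² − Wδ − Wh = 0 → δ = (W + √(W² + 2kWh))/k
δ = (47.088 + √(2217.3 + 1.80965e+06))/80.4 = (47.088 + 1346.1)/80.4 = 17.328 mm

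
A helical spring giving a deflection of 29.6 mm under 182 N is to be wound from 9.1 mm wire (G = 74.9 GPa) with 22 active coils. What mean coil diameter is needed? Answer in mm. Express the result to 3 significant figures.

78.0 mm

Required rate k = F/δ = 182/29.6 = 6.1486 N/mm
D = (Gd⁴/(8N_a·k))^(1/3) = (74.9×10³·9.1⁴/(8·22·6.1486))^(1/3)
  = (474630)^(1/3) = 78.0043 mm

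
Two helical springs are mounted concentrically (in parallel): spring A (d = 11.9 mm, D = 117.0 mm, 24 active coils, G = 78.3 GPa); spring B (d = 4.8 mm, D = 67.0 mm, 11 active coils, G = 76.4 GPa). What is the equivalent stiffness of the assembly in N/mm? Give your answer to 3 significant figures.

k_A = Gd⁴/(8D³N_a) = (78.3×10³)(11.9⁴)/(8·117.0³·24) = 5.1061 N/mm
k_B = Gd⁴/(8D³N_a) = (76.4×10³)(4.8⁴)/(8·67.0³·11) = 1.5323 N/mm
Parallel: k_eq = 5.1061 + 1.5323 = 6.6384 N/mm

6.64 N/mm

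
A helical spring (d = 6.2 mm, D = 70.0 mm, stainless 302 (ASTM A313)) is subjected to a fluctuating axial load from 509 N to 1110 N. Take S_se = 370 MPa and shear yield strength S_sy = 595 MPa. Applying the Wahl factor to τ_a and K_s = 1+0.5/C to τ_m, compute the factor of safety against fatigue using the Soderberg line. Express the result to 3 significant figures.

0.572

C = D/d = 70.0/6.2 = 11.2903; K_W = (4C−1)/(4C−4)+0.615/C = 1.1274; K_s = 1+0.5/C = 1.0443
F_a = (F_max−F_min)/2 = 300.5 N; F_m = (F_max+F_min)/2 = 809.5 N
τ_a = K_W·8F_aD/(πd³) = 1.1274 × 224.75 = 253.38 MPa
τ_m = K_s·8F_mD/(πd³) = 1.0443 × 605.45 = 632.27 MPa
Soderberg: 1/n_f = τ_a/S_se + τ_m/S_sy = 253.38/370 + 632.27/595 = 0.68480 + 1.06263 = 1.7474
n_f = 1/1.7474 = 0.5723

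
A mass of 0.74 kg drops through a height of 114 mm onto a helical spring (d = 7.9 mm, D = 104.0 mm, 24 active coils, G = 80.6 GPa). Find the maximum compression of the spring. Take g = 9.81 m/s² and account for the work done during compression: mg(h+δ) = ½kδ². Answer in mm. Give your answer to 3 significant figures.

k = Gd⁴/(8D³N_a) = (80.6×10³)(7.9⁴)/(8·104.0³·24) = 1.4536 N/mm
W = mg = 0.74 × 9.81 = 7.2594 N
½kδ² − Wδ − Wh = 0 → δ = (W + √(W² + 2kWh))/k
δ = (7.2594 + √(52.699 + 2405.9))/1.4536 = (7.2594 + 49.584)/1.4536 = 39.106 mm

39.1 mm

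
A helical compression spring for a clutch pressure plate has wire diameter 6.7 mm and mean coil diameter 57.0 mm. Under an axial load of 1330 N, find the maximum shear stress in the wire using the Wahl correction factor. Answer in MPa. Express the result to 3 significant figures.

Spring index C = D/d = 57.0/6.7 = 8.5075
K_W = (4C−1)/(4C−4) + 0.615/C = 33.030/30.030 + 0.0723 = 1.1722
τ₀ = 8FD/(πd³) = 8·1330·57.0/(π·6.7³) = 606480/944.87 = 641.86 MPa
τ_max = K·τ₀ = 1.1722 × 641.86 = 752.39 MPa

752 MPa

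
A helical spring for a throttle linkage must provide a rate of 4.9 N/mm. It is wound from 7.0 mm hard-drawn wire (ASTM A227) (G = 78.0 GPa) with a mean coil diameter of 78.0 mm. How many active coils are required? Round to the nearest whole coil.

10

N_a = Gd⁴/(8D³k) = (78.0×10³ × 7.0⁴)/(8 × 78.0³ × 4.9)
    = 1.87278e+08 / 1.86024e+07 = 10.07 → 10 coils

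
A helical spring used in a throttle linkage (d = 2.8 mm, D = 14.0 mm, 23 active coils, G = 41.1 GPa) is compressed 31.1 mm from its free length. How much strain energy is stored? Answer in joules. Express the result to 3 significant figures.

2.42 J

k = Gd⁴/(8D³N_a) = (41.1×10³)(2.8⁴)/(8·14.0³·23) = 5.0035 N/mm
U = ½kδ² = 0.5 × 5.0035 × 31.1² = 2419.7 N·mm = 2.4197 J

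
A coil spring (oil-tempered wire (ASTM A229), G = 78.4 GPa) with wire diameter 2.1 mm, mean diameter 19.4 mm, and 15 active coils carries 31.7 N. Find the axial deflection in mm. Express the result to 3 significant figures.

k = Gd⁴/(8D³N_a) = (78.4×10³)(2.1⁴)/(8·19.4³·15) = 1.7402 N/mm
δ = F/k = 31.7 / 1.7402 = 18.216 mm

18.2 mm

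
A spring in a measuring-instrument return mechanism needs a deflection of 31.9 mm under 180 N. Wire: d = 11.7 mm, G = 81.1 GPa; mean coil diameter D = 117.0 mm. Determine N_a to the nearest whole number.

21

Required rate k = F/δ = 180/31.9 = 5.6426 N/mm
N_a = Gd⁴/(8D³k) = (81.1×10³ × 11.7⁴)/(8 × 117.0³ × 5.6426)
    = 1.51972e+09 / 7.22985e+07 = 21.02 → 21 coils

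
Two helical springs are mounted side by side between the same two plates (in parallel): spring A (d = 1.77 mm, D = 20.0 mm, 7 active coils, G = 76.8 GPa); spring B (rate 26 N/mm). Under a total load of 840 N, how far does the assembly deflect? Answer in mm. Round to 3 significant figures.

30.3 mm

k_A = Gd⁴/(8D³N_a) = (76.8×10³)(1.77⁴)/(8·20.0³·7) = 1.6826 N/mm
Parallel: k_eq = 1.6826 + 26 = 27.683 N/mm
δ = F/k_eq = 840/27.683 = 30.344 mm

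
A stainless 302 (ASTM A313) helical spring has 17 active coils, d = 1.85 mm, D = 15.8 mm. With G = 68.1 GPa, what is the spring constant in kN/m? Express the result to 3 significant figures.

k = Gd⁴/(8D³N_a) = (68.1×10³ × 1.85⁴) / (8 × 15.8³ × 17)
  = 797690 / 536426 = 1.487 N/mm

1.49 kN/m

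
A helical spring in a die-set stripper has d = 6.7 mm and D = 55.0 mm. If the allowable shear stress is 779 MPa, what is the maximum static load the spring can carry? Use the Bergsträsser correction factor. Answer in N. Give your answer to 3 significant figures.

1430 N

C = D/d = 55.0/6.7 = 8.2090
K_B = (4C+2)/(4C−3) = 34.836/29.836 = 1.1676
τ_max = K·8FD/(πd³) → F_max = τ_allow·πd³/(8DK)
F_max = 779·π·6.7³/(8·55.0·1.1676) = 7.3606e+05/513.74 = 1432.8 N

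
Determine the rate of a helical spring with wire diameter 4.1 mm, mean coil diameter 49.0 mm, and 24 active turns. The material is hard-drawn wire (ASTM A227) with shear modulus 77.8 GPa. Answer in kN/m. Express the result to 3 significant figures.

k = Gd⁴/(8D³N_a) = (77.8×10³ × 4.1⁴) / (8 × 49.0³ × 24)
  = 2.19844e+07 / 2.25886e+07 = 0.97325 N/mm

0.973 kN/m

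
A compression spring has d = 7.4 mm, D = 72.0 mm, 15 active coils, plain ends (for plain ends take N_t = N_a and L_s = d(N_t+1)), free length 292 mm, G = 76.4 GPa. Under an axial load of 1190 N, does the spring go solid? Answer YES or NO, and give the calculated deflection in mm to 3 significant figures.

k = Gd⁴/(8D³N_a) = (76.4×10³)(7.4⁴)/(8·72.0³·15) = 5.115 N/mm
N_t = 15; L_s = 7.4·16 = 118.4 mm; δ_solid = L₀ − L_s = 292 − 118.4 = 173.6 mm
δ = F/k = 1190/5.115 = 232.65 mm
δ ≥ δ_solid → spring goes solid

YES, δ = 233 mm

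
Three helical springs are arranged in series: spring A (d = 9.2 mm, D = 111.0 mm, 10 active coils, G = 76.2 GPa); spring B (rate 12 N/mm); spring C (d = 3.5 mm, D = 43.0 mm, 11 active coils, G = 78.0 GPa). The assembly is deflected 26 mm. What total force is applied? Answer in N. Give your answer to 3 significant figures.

k_A = Gd⁴/(8D³N_a) = (76.2×10³)(9.2⁴)/(8·111.0³·10) = 4.9894 N/mm
k_C = Gd⁴/(8D³N_a) = (78.0×10³)(3.5⁴)/(8·43.0³·11) = 1.6729 N/mm
Series: 1/k_eq = 1/4.9894 + 1/12 + 1/1.6729 = 0.88151; k_eq = 1.1344 N/mm
F = k_eq·δ = 1.1344·26 = 29.495 N

29.5 N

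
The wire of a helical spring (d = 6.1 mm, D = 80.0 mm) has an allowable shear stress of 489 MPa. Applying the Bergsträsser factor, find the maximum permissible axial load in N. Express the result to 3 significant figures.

495 N

C = D/d = 80.0/6.1 = 13.1148
K_B = (4C+2)/(4C−3) = 54.459/49.459 = 1.1011
τ_max = K·8FD/(πd³) → F_max = τ_allow·πd³/(8DK)
F_max = 489·π·6.1³/(8·80.0·1.1011) = 3.487e+05/704.7 = 494.82 N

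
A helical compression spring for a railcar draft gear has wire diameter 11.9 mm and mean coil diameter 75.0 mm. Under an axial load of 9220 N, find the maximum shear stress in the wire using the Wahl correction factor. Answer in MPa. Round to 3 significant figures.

1290 MPa

Spring index C = D/d = 75.0/11.9 = 6.3025
K_W = (4C−1)/(4C−4) + 0.615/C = 24.210/21.210 + 0.0976 = 1.2390
τ₀ = 8FD/(πd³) = 8·9220·75.0/(π·11.9³) = 5.532e+06/5294.1 = 1044.9 MPa
τ_max = K·τ₀ = 1.2390 × 1044.9 = 1294.7 MPa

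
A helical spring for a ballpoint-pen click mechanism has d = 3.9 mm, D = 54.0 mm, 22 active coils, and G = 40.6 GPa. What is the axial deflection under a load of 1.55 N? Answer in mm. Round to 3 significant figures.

4.57 mm

k = Gd⁴/(8D³N_a) = (40.6×10³)(3.9⁴)/(8·54.0³·22) = 0.33891 N/mm
δ = F/k = 1.55 / 0.33891 = 4.5734 mm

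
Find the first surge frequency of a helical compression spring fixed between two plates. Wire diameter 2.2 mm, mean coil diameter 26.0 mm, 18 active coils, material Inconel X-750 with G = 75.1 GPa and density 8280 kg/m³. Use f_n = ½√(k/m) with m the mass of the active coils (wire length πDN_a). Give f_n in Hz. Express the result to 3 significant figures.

k = Gd⁴/(8D³N_a) = (75.1×10³)(2.2⁴)/(8·26.0³·18) = 0.6951 N/mm = 695.1 N/m
Wire length L = πDN_a = π·26.0·18 = 1470.3 mm
m = ρ·(πd²/4)·L = 8280 × 3.8013×10⁻⁶ m² × 1.4703 m = 0.046277 kg
f_n = ½√(k/m) = 0.5·√(695.1/0.046277) = 0.5·√(15021) = 61.279 Hz

61.3 Hz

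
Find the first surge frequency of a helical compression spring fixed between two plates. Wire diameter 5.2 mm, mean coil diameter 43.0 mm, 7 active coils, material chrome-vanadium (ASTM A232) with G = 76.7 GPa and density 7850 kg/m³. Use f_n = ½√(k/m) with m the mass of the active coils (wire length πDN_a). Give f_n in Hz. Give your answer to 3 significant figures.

141 Hz

k = Gd⁴/(8D³N_a) = (76.7×10³)(5.2⁴)/(8·43.0³·7) = 12.595 N/mm = 12595 N/m
Wire length L = πDN_a = π·43.0·7 = 945.62 mm
m = ρ·(πd²/4)·L = 7850 × 21.237×10⁻⁶ m² × 0.94562 m = 0.15765 kg
f_n = ½√(k/m) = 0.5·√(12595/0.15765) = 0.5·√(79897) = 141.33 Hz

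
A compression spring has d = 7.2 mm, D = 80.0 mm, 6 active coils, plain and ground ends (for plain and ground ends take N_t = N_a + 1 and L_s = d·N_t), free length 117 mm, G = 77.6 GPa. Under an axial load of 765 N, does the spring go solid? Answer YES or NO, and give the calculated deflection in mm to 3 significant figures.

YES, δ = 90.2 mm

k = Gd⁴/(8D³N_a) = (77.6×10³)(7.2⁴)/(8·80.0³·6) = 8.4856 N/mm
N_t = 7; L_s = 7.2·7 = 50.4 mm; δ_solid = L₀ − L_s = 117 − 50.4 = 66.6 mm
δ = F/k = 765/8.4856 = 90.153 mm
δ ≥ δ_solid → spring goes solid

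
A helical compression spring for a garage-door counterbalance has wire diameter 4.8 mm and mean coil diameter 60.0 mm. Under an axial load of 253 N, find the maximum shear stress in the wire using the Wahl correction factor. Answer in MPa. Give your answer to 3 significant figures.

390 MPa

Spring index C = D/d = 60.0/4.8 = 12.5000
K_W = (4C−1)/(4C−4) + 0.615/C = 49.000/46.000 + 0.0492 = 1.1144
τ₀ = 8FD/(πd³) = 8·253·60.0/(π·4.8³) = 121440/347.44 = 349.53 MPa
τ_max = K·τ₀ = 1.1144 × 349.53 = 389.53 MPa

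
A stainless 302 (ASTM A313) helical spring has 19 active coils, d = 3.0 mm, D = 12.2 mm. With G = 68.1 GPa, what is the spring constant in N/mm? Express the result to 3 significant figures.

k = Gd⁴/(8D³N_a) = (68.1×10³ × 3.0⁴) / (8 × 12.2³ × 19)
  = 5.5161e+06 / 276009 = 19.985 N/mm

20.0 N/mm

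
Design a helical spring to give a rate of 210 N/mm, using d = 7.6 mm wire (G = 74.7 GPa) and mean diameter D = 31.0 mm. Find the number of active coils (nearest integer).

N_a = Gd⁴/(8D³k) = (74.7×10³ × 7.6⁴)/(8 × 31.0³ × 210)
    = 2.49215e+08 / 5.00489e+07 = 4.979 → 5 coils

5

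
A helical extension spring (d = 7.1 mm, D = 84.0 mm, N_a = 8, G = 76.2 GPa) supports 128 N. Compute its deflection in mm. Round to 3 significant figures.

25.1 mm

k = Gd⁴/(8D³N_a) = (76.2×10³)(7.1⁴)/(8·84.0³·8) = 5.1047 N/mm
δ = F/k = 128 / 5.1047 = 25.075 mm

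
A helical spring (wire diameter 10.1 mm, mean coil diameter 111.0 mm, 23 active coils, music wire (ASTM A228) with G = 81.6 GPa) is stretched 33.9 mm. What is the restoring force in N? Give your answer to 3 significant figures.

k = Gd⁴/(8D³N_a) = (81.6×10³)(10.1⁴)/(8·111.0³·23) = 3.3743 N/mm
F = k·δ = 3.3743 × 33.9 = 114.39 N

114 N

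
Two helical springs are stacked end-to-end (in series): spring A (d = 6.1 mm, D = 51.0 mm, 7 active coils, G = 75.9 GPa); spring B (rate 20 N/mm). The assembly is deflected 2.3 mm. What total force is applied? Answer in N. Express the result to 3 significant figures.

19.1 N

k_A = Gd⁴/(8D³N_a) = (75.9×10³)(6.1⁴)/(8·51.0³·7) = 14.147 N/mm
Series: 1/k_eq = 1/14.147 + 1/20 = 0.12069; k_eq = 8.2859 N/mm
F = k_eq·δ = 8.2859·2.3 = 19.058 N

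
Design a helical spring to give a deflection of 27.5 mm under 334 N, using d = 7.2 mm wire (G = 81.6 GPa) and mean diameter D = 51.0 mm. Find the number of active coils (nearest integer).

17

Required rate k = F/δ = 334/27.5 = 12.145 N/mm
N_a = Gd⁴/(8D³k) = (81.6×10³ × 7.2⁴)/(8 × 51.0³ × 12.145)
    = 2.19291e+08 / 1.28889e+07 = 17.01 → 17 coils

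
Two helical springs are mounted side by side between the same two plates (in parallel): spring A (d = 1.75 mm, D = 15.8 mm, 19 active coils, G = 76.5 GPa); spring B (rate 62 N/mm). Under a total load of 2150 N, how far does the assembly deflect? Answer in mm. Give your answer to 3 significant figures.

k_A = Gd⁴/(8D³N_a) = (76.5×10³)(1.75⁴)/(8·15.8³·19) = 1.1967 N/mm
Parallel: k_eq = 1.1967 + 62 = 63.197 N/mm
δ = F/k_eq = 2150/63.197 = 34.021 mm

34.0 mm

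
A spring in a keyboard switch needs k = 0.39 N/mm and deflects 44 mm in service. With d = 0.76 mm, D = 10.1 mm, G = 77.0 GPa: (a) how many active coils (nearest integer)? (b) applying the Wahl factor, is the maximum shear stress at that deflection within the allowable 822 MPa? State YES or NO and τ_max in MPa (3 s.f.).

N_a = Gd⁴/(8D³k) = (77.0×10³)(0.76⁴)/(8·10.1³·0.39) = 7.991 → N_a = 8
Actual rate k = Gd⁴/(8D³·8) = 0.38958 N/mm
Working load F = kδ = 0.38958·44 = 17.142 N
C = 10.1/0.76 = 13.2895; K_W = (4C−1)/(4C−4)+0.615/C = 1.1073
τ_max = K_W·8FD/(πd³) = 1.1073·1004.3 = 1112.1 MPa
τ_max > 822 MPa → exceeds allowable

(a) 8 coils; (b) NO, τ_max = 1110 MPa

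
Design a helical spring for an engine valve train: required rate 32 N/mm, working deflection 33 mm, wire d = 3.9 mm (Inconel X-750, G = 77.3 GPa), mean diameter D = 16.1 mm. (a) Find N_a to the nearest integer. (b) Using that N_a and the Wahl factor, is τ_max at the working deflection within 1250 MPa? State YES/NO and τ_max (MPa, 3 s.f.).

N_a = Gd⁴/(8D³k) = (77.3×10³)(3.9⁴)/(8·16.1³·32) = 16.74 → N_a = 17
Actual rate k = Gd⁴/(8D³·17) = 31.508 N/mm
Working load F = kδ = 31.508·33 = 1039.8 N
C = 16.1/3.9 = 4.1282; K_W = (4C−1)/(4C−4)+0.615/C = 1.3887
τ_max = K_W·8FD/(πd³) = 1.3887·718.63 = 997.99 MPa
τ_max ≤ 1250 MPa → acceptable

(a) 17 coils; (b) YES, τ_max = 998 MPa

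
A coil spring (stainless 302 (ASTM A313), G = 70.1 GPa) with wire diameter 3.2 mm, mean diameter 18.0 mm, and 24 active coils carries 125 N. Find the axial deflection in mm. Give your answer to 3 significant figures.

k = Gd⁴/(8D³N_a) = (70.1×10³)(3.2⁴)/(8·18.0³·24) = 6.5645 N/mm
δ = F/k = 125 / 6.5645 = 19.042 mm

19.0 mm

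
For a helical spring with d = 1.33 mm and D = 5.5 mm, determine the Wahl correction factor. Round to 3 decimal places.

C = D/d = 5.5/1.33 = 4.1353
K_W = (4C−1)/(4C−4) + 0.615/C = 15.541/12.541 + 0.1487 = 1.3879

1.388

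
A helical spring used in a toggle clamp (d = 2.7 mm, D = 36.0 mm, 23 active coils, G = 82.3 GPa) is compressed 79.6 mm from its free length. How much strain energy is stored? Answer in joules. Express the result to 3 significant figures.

1.61 J

k = Gd⁴/(8D³N_a) = (82.3×10³)(2.7⁴)/(8·36.0³·23) = 0.50948 N/mm
U = ½kδ² = 0.5 × 0.50948 × 79.6² = 1614.1 N·mm = 1.6141 J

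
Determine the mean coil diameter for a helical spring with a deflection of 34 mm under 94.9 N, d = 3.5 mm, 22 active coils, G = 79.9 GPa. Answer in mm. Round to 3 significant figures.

29.0 mm

Required rate k = F/δ = 94.9/34 = 2.7912 N/mm
D = (Gd⁴/(8N_a·k))^(1/3) = (79.9×10³·3.5⁴/(8·22·2.7912))^(1/3)
  = (24407.3)^(1/3) = 29.0072 mm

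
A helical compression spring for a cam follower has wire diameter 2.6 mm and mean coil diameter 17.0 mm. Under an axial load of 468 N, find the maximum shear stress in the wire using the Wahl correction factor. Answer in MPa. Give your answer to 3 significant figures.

Spring index C = D/d = 17.0/2.6 = 6.5385
K_W = (4C−1)/(4C−4) + 0.615/C = 25.154/22.154 + 0.0941 = 1.2295
τ₀ = 8FD/(πd³) = 8·468·17.0/(π·2.6³) = 63648/55.217 = 1152.7 MPa
τ_max = K·τ₀ = 1.2295 × 1152.7 = 1417.2 MPa

1420 MPa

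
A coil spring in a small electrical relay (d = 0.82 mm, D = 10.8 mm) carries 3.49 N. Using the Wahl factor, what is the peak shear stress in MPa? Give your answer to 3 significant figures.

193 MPa

Spring index C = D/d = 10.8/0.82 = 13.1707
K_W = (4C−1)/(4C−4) + 0.615/C = 51.683/48.683 + 0.0467 = 1.1083
τ₀ = 8FD/(πd³) = 8·3.49·10.8/(π·0.82³) = 301.536/1.7322 = 174.08 MPa
τ_max = K·τ₀ = 1.1083 × 174.08 = 192.94 MPa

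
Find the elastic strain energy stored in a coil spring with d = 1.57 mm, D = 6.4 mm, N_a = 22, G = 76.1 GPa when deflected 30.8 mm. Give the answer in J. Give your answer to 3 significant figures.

k = Gd⁴/(8D³N_a) = (76.1×10³)(1.57⁴)/(8·6.4³·22) = 10.021 N/mm
U = ½kδ² = 0.5 × 10.021 × 30.8² = 4753.4 N·mm = 4.7534 J

4.75 J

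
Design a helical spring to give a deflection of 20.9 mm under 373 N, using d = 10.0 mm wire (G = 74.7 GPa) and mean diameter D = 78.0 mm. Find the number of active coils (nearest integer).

11

Required rate k = F/δ = 373/20.9 = 17.847 N/mm
N_a = Gd⁴/(8D³k) = (74.7×10³ × 10.0⁴)/(8 × 78.0³ × 17.847)
    = 7.47e+08 / 6.77542e+07 = 11.03 → 11 coils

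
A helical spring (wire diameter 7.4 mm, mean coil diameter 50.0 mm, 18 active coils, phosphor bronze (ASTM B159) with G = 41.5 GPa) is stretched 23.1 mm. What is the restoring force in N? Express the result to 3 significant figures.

160 N

k = Gd⁴/(8D³N_a) = (41.5×10³)(7.4⁴)/(8·50.0³·18) = 6.9136 N/mm
F = k·δ = 6.9136 × 23.1 = 159.7 N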